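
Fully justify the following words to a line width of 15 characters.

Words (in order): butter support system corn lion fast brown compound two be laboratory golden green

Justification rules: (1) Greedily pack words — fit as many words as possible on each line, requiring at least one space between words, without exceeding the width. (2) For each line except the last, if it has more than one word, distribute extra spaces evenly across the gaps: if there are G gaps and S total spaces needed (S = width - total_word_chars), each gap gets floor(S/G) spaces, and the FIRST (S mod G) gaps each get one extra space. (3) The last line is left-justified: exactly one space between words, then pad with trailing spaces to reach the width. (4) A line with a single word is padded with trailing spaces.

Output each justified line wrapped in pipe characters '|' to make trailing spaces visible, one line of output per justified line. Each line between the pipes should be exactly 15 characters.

Answer: |butter  support|
|system     corn|
|lion fast brown|
|compound two be|
|laboratory     |
|golden green   |

Derivation:
Line 1: ['butter', 'support'] (min_width=14, slack=1)
Line 2: ['system', 'corn'] (min_width=11, slack=4)
Line 3: ['lion', 'fast', 'brown'] (min_width=15, slack=0)
Line 4: ['compound', 'two', 'be'] (min_width=15, slack=0)
Line 5: ['laboratory'] (min_width=10, slack=5)
Line 6: ['golden', 'green'] (min_width=12, slack=3)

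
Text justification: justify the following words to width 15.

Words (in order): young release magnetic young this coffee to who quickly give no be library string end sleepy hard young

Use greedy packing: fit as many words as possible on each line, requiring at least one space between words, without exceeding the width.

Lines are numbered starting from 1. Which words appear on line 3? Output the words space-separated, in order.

Line 1: ['young', 'release'] (min_width=13, slack=2)
Line 2: ['magnetic', 'young'] (min_width=14, slack=1)
Line 3: ['this', 'coffee', 'to'] (min_width=14, slack=1)
Line 4: ['who', 'quickly'] (min_width=11, slack=4)
Line 5: ['give', 'no', 'be'] (min_width=10, slack=5)
Line 6: ['library', 'string'] (min_width=14, slack=1)
Line 7: ['end', 'sleepy', 'hard'] (min_width=15, slack=0)
Line 8: ['young'] (min_width=5, slack=10)

Answer: this coffee to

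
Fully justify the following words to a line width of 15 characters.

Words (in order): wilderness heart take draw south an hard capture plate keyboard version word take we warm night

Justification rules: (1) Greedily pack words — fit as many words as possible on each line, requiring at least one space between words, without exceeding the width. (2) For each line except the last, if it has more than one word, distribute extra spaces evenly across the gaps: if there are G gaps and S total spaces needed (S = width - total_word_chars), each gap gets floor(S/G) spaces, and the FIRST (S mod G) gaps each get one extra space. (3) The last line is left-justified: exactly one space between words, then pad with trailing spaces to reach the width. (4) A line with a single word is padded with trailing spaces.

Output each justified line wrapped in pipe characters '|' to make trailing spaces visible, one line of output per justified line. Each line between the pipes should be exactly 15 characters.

Line 1: ['wilderness'] (min_width=10, slack=5)
Line 2: ['heart', 'take', 'draw'] (min_width=15, slack=0)
Line 3: ['south', 'an', 'hard'] (min_width=13, slack=2)
Line 4: ['capture', 'plate'] (min_width=13, slack=2)
Line 5: ['keyboard'] (min_width=8, slack=7)
Line 6: ['version', 'word'] (min_width=12, slack=3)
Line 7: ['take', 'we', 'warm'] (min_width=12, slack=3)
Line 8: ['night'] (min_width=5, slack=10)

Answer: |wilderness     |
|heart take draw|
|south  an  hard|
|capture   plate|
|keyboard       |
|version    word|
|take   we  warm|
|night          |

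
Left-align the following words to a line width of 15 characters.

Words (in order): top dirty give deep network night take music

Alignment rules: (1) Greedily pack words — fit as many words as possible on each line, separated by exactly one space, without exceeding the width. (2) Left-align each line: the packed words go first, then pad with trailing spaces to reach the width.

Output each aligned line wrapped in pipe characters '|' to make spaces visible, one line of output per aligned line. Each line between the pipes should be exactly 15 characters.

Answer: |top dirty give |
|deep network   |
|night take     |
|music          |

Derivation:
Line 1: ['top', 'dirty', 'give'] (min_width=14, slack=1)
Line 2: ['deep', 'network'] (min_width=12, slack=3)
Line 3: ['night', 'take'] (min_width=10, slack=5)
Line 4: ['music'] (min_width=5, slack=10)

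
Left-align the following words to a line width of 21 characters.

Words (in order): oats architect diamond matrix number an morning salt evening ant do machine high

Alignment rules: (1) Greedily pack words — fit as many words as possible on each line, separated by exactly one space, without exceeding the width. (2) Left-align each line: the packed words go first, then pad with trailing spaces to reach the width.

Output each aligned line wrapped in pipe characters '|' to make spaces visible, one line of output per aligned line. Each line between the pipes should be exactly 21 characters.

Line 1: ['oats', 'architect'] (min_width=14, slack=7)
Line 2: ['diamond', 'matrix', 'number'] (min_width=21, slack=0)
Line 3: ['an', 'morning', 'salt'] (min_width=15, slack=6)
Line 4: ['evening', 'ant', 'do'] (min_width=14, slack=7)
Line 5: ['machine', 'high'] (min_width=12, slack=9)

Answer: |oats architect       |
|diamond matrix number|
|an morning salt      |
|evening ant do       |
|machine high         |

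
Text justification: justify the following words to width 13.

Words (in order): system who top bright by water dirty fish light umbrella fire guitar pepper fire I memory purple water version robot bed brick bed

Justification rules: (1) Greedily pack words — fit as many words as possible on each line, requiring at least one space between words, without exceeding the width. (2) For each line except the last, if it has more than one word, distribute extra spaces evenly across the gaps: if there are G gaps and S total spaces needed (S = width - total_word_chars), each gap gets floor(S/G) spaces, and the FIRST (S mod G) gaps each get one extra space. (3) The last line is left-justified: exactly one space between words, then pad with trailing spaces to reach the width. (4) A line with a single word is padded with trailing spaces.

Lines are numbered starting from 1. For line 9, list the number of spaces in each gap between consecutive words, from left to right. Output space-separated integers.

Answer: 1

Derivation:
Line 1: ['system', 'who'] (min_width=10, slack=3)
Line 2: ['top', 'bright', 'by'] (min_width=13, slack=0)
Line 3: ['water', 'dirty'] (min_width=11, slack=2)
Line 4: ['fish', 'light'] (min_width=10, slack=3)
Line 5: ['umbrella', 'fire'] (min_width=13, slack=0)
Line 6: ['guitar', 'pepper'] (min_width=13, slack=0)
Line 7: ['fire', 'I', 'memory'] (min_width=13, slack=0)
Line 8: ['purple', 'water'] (min_width=12, slack=1)
Line 9: ['version', 'robot'] (min_width=13, slack=0)
Line 10: ['bed', 'brick', 'bed'] (min_width=13, slack=0)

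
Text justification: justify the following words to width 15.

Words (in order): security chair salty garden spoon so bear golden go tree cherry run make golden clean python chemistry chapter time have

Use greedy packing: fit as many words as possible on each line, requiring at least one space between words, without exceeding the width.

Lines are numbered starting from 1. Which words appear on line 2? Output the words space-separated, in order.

Line 1: ['security', 'chair'] (min_width=14, slack=1)
Line 2: ['salty', 'garden'] (min_width=12, slack=3)
Line 3: ['spoon', 'so', 'bear'] (min_width=13, slack=2)
Line 4: ['golden', 'go', 'tree'] (min_width=14, slack=1)
Line 5: ['cherry', 'run', 'make'] (min_width=15, slack=0)
Line 6: ['golden', 'clean'] (min_width=12, slack=3)
Line 7: ['python'] (min_width=6, slack=9)
Line 8: ['chemistry'] (min_width=9, slack=6)
Line 9: ['chapter', 'time'] (min_width=12, slack=3)
Line 10: ['have'] (min_width=4, slack=11)

Answer: salty garden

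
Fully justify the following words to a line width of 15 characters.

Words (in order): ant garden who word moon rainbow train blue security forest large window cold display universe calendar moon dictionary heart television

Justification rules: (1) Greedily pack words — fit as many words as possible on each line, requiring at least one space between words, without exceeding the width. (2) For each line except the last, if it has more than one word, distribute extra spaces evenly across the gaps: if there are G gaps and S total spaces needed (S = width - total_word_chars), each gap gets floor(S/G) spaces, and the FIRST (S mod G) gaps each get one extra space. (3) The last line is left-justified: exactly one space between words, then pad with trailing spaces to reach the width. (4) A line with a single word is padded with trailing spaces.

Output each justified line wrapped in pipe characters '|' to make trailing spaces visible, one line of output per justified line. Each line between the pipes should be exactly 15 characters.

Answer: |ant  garden who|
|word       moon|
|rainbow   train|
|blue   security|
|forest    large|
|window     cold|
|display        |
|universe       |
|calendar   moon|
|dictionary     |
|heart          |
|television     |

Derivation:
Line 1: ['ant', 'garden', 'who'] (min_width=14, slack=1)
Line 2: ['word', 'moon'] (min_width=9, slack=6)
Line 3: ['rainbow', 'train'] (min_width=13, slack=2)
Line 4: ['blue', 'security'] (min_width=13, slack=2)
Line 5: ['forest', 'large'] (min_width=12, slack=3)
Line 6: ['window', 'cold'] (min_width=11, slack=4)
Line 7: ['display'] (min_width=7, slack=8)
Line 8: ['universe'] (min_width=8, slack=7)
Line 9: ['calendar', 'moon'] (min_width=13, slack=2)
Line 10: ['dictionary'] (min_width=10, slack=5)
Line 11: ['heart'] (min_width=5, slack=10)
Line 12: ['television'] (min_width=10, slack=5)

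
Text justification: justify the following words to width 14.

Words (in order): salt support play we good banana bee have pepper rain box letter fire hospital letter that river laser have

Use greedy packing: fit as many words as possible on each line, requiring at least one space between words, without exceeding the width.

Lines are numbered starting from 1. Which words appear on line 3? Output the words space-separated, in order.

Answer: banana bee

Derivation:
Line 1: ['salt', 'support'] (min_width=12, slack=2)
Line 2: ['play', 'we', 'good'] (min_width=12, slack=2)
Line 3: ['banana', 'bee'] (min_width=10, slack=4)
Line 4: ['have', 'pepper'] (min_width=11, slack=3)
Line 5: ['rain', 'box'] (min_width=8, slack=6)
Line 6: ['letter', 'fire'] (min_width=11, slack=3)
Line 7: ['hospital'] (min_width=8, slack=6)
Line 8: ['letter', 'that'] (min_width=11, slack=3)
Line 9: ['river', 'laser'] (min_width=11, slack=3)
Line 10: ['have'] (min_width=4, slack=10)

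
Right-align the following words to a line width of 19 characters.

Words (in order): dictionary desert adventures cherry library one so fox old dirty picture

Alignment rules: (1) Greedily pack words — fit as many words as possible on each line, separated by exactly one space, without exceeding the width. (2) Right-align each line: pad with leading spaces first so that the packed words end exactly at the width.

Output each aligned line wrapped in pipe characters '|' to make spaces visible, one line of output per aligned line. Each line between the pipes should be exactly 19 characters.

Answer: |  dictionary desert|
|  adventures cherry|
| library one so fox|
|  old dirty picture|

Derivation:
Line 1: ['dictionary', 'desert'] (min_width=17, slack=2)
Line 2: ['adventures', 'cherry'] (min_width=17, slack=2)
Line 3: ['library', 'one', 'so', 'fox'] (min_width=18, slack=1)
Line 4: ['old', 'dirty', 'picture'] (min_width=17, slack=2)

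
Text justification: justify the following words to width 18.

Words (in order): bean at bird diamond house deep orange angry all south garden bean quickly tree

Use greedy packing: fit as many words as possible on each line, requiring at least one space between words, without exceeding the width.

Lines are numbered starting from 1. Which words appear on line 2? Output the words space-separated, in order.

Answer: diamond house deep

Derivation:
Line 1: ['bean', 'at', 'bird'] (min_width=12, slack=6)
Line 2: ['diamond', 'house', 'deep'] (min_width=18, slack=0)
Line 3: ['orange', 'angry', 'all'] (min_width=16, slack=2)
Line 4: ['south', 'garden', 'bean'] (min_width=17, slack=1)
Line 5: ['quickly', 'tree'] (min_width=12, slack=6)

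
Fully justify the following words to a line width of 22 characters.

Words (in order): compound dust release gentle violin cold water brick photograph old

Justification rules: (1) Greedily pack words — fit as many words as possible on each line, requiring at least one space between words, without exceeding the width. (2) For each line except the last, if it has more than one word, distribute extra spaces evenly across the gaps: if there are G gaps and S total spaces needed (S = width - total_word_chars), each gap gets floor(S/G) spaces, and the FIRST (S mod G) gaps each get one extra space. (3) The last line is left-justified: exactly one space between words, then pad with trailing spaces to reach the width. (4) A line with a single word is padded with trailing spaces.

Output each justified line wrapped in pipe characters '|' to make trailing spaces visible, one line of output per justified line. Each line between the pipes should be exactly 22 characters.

Line 1: ['compound', 'dust', 'release'] (min_width=21, slack=1)
Line 2: ['gentle', 'violin', 'cold'] (min_width=18, slack=4)
Line 3: ['water', 'brick', 'photograph'] (min_width=22, slack=0)
Line 4: ['old'] (min_width=3, slack=19)

Answer: |compound  dust release|
|gentle   violin   cold|
|water brick photograph|
|old                   |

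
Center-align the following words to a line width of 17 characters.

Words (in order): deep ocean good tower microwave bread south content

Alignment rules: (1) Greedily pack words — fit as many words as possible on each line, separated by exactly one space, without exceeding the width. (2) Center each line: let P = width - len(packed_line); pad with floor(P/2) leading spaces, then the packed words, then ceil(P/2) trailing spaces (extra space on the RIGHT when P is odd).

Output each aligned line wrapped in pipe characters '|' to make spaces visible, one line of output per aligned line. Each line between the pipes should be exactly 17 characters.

Answer: | deep ocean good |
| tower microwave |
|   bread south   |
|     content     |

Derivation:
Line 1: ['deep', 'ocean', 'good'] (min_width=15, slack=2)
Line 2: ['tower', 'microwave'] (min_width=15, slack=2)
Line 3: ['bread', 'south'] (min_width=11, slack=6)
Line 4: ['content'] (min_width=7, slack=10)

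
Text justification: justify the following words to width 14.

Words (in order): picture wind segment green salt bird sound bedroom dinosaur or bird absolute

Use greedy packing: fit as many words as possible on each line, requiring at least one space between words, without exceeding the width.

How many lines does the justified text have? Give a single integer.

Answer: 6

Derivation:
Line 1: ['picture', 'wind'] (min_width=12, slack=2)
Line 2: ['segment', 'green'] (min_width=13, slack=1)
Line 3: ['salt', 'bird'] (min_width=9, slack=5)
Line 4: ['sound', 'bedroom'] (min_width=13, slack=1)
Line 5: ['dinosaur', 'or'] (min_width=11, slack=3)
Line 6: ['bird', 'absolute'] (min_width=13, slack=1)
Total lines: 6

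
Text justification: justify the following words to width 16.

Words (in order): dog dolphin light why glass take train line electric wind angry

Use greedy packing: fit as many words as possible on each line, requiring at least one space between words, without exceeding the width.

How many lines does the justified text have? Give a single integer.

Line 1: ['dog', 'dolphin'] (min_width=11, slack=5)
Line 2: ['light', 'why', 'glass'] (min_width=15, slack=1)
Line 3: ['take', 'train', 'line'] (min_width=15, slack=1)
Line 4: ['electric', 'wind'] (min_width=13, slack=3)
Line 5: ['angry'] (min_width=5, slack=11)
Total lines: 5

Answer: 5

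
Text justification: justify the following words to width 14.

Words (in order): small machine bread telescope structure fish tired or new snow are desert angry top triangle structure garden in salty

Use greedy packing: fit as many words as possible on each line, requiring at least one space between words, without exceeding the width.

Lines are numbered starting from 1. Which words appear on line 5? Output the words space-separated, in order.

Line 1: ['small', 'machine'] (min_width=13, slack=1)
Line 2: ['bread'] (min_width=5, slack=9)
Line 3: ['telescope'] (min_width=9, slack=5)
Line 4: ['structure', 'fish'] (min_width=14, slack=0)
Line 5: ['tired', 'or', 'new'] (min_width=12, slack=2)
Line 6: ['snow', 'are'] (min_width=8, slack=6)
Line 7: ['desert', 'angry'] (min_width=12, slack=2)
Line 8: ['top', 'triangle'] (min_width=12, slack=2)
Line 9: ['structure'] (min_width=9, slack=5)
Line 10: ['garden', 'in'] (min_width=9, slack=5)
Line 11: ['salty'] (min_width=5, slack=9)

Answer: tired or new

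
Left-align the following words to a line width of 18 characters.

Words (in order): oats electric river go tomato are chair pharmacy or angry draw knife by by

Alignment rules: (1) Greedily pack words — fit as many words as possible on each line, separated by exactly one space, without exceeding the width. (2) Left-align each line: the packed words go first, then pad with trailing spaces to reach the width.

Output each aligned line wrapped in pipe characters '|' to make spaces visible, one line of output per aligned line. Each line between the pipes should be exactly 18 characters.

Answer: |oats electric     |
|river go tomato   |
|are chair pharmacy|
|or angry draw     |
|knife by by       |

Derivation:
Line 1: ['oats', 'electric'] (min_width=13, slack=5)
Line 2: ['river', 'go', 'tomato'] (min_width=15, slack=3)
Line 3: ['are', 'chair', 'pharmacy'] (min_width=18, slack=0)
Line 4: ['or', 'angry', 'draw'] (min_width=13, slack=5)
Line 5: ['knife', 'by', 'by'] (min_width=11, slack=7)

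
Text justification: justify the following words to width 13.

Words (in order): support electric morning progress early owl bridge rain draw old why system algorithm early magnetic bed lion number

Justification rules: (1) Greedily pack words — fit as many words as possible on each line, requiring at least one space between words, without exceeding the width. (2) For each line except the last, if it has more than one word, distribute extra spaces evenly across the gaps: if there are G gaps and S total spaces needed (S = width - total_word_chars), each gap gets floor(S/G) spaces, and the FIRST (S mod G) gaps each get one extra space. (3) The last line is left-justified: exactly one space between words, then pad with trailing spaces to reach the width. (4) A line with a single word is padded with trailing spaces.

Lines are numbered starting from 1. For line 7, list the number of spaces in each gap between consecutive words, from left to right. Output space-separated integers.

Line 1: ['support'] (min_width=7, slack=6)
Line 2: ['electric'] (min_width=8, slack=5)
Line 3: ['morning'] (min_width=7, slack=6)
Line 4: ['progress'] (min_width=8, slack=5)
Line 5: ['early', 'owl'] (min_width=9, slack=4)
Line 6: ['bridge', 'rain'] (min_width=11, slack=2)
Line 7: ['draw', 'old', 'why'] (min_width=12, slack=1)
Line 8: ['system'] (min_width=6, slack=7)
Line 9: ['algorithm'] (min_width=9, slack=4)
Line 10: ['early'] (min_width=5, slack=8)
Line 11: ['magnetic', 'bed'] (min_width=12, slack=1)
Line 12: ['lion', 'number'] (min_width=11, slack=2)

Answer: 2 1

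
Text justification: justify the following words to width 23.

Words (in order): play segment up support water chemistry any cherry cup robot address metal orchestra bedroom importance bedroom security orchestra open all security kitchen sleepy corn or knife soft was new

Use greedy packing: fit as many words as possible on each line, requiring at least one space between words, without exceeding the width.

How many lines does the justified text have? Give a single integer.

Answer: 10

Derivation:
Line 1: ['play', 'segment', 'up', 'support'] (min_width=23, slack=0)
Line 2: ['water', 'chemistry', 'any'] (min_width=19, slack=4)
Line 3: ['cherry', 'cup', 'robot'] (min_width=16, slack=7)
Line 4: ['address', 'metal', 'orchestra'] (min_width=23, slack=0)
Line 5: ['bedroom', 'importance'] (min_width=18, slack=5)
Line 6: ['bedroom', 'security'] (min_width=16, slack=7)
Line 7: ['orchestra', 'open', 'all'] (min_width=18, slack=5)
Line 8: ['security', 'kitchen', 'sleepy'] (min_width=23, slack=0)
Line 9: ['corn', 'or', 'knife', 'soft', 'was'] (min_width=22, slack=1)
Line 10: ['new'] (min_width=3, slack=20)
Total lines: 10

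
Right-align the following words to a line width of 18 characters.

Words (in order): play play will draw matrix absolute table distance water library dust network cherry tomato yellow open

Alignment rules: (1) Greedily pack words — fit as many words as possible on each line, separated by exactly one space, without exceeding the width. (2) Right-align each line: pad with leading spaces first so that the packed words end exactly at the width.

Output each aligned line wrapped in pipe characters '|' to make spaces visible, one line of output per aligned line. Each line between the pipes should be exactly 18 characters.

Answer: |    play play will|
|       draw matrix|
|    absolute table|
|    distance water|
|      library dust|
|    network cherry|
|tomato yellow open|

Derivation:
Line 1: ['play', 'play', 'will'] (min_width=14, slack=4)
Line 2: ['draw', 'matrix'] (min_width=11, slack=7)
Line 3: ['absolute', 'table'] (min_width=14, slack=4)
Line 4: ['distance', 'water'] (min_width=14, slack=4)
Line 5: ['library', 'dust'] (min_width=12, slack=6)
Line 6: ['network', 'cherry'] (min_width=14, slack=4)
Line 7: ['tomato', 'yellow', 'open'] (min_width=18, slack=0)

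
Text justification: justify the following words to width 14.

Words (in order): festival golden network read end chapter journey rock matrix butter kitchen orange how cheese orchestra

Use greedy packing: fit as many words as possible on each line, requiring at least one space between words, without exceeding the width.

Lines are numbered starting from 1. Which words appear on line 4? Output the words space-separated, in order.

Line 1: ['festival'] (min_width=8, slack=6)
Line 2: ['golden', 'network'] (min_width=14, slack=0)
Line 3: ['read', 'end'] (min_width=8, slack=6)
Line 4: ['chapter'] (min_width=7, slack=7)
Line 5: ['journey', 'rock'] (min_width=12, slack=2)
Line 6: ['matrix', 'butter'] (min_width=13, slack=1)
Line 7: ['kitchen', 'orange'] (min_width=14, slack=0)
Line 8: ['how', 'cheese'] (min_width=10, slack=4)
Line 9: ['orchestra'] (min_width=9, slack=5)

Answer: chapter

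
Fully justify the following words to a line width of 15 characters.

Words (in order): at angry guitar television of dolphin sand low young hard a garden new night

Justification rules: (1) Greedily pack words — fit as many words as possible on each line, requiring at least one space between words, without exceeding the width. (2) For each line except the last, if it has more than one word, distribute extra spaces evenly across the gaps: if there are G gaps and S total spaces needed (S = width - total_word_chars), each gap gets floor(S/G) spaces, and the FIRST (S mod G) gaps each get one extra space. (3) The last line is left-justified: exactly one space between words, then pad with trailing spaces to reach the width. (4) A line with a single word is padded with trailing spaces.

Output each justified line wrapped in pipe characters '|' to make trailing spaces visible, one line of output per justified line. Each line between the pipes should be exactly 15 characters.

Answer: |at angry guitar|
|television   of|
|dolphin    sand|
|low  young hard|
|a   garden  new|
|night          |

Derivation:
Line 1: ['at', 'angry', 'guitar'] (min_width=15, slack=0)
Line 2: ['television', 'of'] (min_width=13, slack=2)
Line 3: ['dolphin', 'sand'] (min_width=12, slack=3)
Line 4: ['low', 'young', 'hard'] (min_width=14, slack=1)
Line 5: ['a', 'garden', 'new'] (min_width=12, slack=3)
Line 6: ['night'] (min_width=5, slack=10)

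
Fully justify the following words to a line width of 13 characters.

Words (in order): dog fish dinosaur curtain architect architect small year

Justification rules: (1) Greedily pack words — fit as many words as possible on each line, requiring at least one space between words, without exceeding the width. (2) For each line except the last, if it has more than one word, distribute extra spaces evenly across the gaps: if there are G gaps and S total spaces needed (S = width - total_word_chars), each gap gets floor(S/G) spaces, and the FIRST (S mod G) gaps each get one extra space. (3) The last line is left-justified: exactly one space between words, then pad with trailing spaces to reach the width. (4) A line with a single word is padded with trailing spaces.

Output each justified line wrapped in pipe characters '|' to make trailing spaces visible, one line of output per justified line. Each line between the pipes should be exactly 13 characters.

Line 1: ['dog', 'fish'] (min_width=8, slack=5)
Line 2: ['dinosaur'] (min_width=8, slack=5)
Line 3: ['curtain'] (min_width=7, slack=6)
Line 4: ['architect'] (min_width=9, slack=4)
Line 5: ['architect'] (min_width=9, slack=4)
Line 6: ['small', 'year'] (min_width=10, slack=3)

Answer: |dog      fish|
|dinosaur     |
|curtain      |
|architect    |
|architect    |
|small year   |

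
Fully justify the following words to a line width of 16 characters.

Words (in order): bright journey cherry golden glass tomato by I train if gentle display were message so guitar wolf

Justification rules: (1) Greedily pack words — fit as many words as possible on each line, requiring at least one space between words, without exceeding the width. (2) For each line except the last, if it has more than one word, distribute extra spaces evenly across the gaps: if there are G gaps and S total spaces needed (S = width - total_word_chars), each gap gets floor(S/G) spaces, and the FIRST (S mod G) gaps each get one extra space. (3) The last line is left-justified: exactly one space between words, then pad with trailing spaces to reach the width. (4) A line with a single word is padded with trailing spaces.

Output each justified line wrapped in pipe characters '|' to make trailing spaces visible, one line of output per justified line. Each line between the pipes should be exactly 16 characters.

Line 1: ['bright', 'journey'] (min_width=14, slack=2)
Line 2: ['cherry', 'golden'] (min_width=13, slack=3)
Line 3: ['glass', 'tomato', 'by'] (min_width=15, slack=1)
Line 4: ['I', 'train', 'if'] (min_width=10, slack=6)
Line 5: ['gentle', 'display'] (min_width=14, slack=2)
Line 6: ['were', 'message', 'so'] (min_width=15, slack=1)
Line 7: ['guitar', 'wolf'] (min_width=11, slack=5)

Answer: |bright   journey|
|cherry    golden|
|glass  tomato by|
|I    train    if|
|gentle   display|
|were  message so|
|guitar wolf     |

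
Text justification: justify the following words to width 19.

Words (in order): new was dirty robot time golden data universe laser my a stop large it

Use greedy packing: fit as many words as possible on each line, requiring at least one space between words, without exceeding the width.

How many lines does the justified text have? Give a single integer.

Answer: 4

Derivation:
Line 1: ['new', 'was', 'dirty', 'robot'] (min_width=19, slack=0)
Line 2: ['time', 'golden', 'data'] (min_width=16, slack=3)
Line 3: ['universe', 'laser', 'my', 'a'] (min_width=19, slack=0)
Line 4: ['stop', 'large', 'it'] (min_width=13, slack=6)
Total lines: 4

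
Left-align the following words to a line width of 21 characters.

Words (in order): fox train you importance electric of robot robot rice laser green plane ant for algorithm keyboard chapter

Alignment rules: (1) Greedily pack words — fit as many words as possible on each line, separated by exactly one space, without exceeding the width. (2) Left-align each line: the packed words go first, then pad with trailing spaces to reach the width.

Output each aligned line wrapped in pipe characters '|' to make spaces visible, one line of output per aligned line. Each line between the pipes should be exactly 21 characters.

Line 1: ['fox', 'train', 'you'] (min_width=13, slack=8)
Line 2: ['importance', 'electric'] (min_width=19, slack=2)
Line 3: ['of', 'robot', 'robot', 'rice'] (min_width=19, slack=2)
Line 4: ['laser', 'green', 'plane', 'ant'] (min_width=21, slack=0)
Line 5: ['for', 'algorithm'] (min_width=13, slack=8)
Line 6: ['keyboard', 'chapter'] (min_width=16, slack=5)

Answer: |fox train you        |
|importance electric  |
|of robot robot rice  |
|laser green plane ant|
|for algorithm        |
|keyboard chapter     |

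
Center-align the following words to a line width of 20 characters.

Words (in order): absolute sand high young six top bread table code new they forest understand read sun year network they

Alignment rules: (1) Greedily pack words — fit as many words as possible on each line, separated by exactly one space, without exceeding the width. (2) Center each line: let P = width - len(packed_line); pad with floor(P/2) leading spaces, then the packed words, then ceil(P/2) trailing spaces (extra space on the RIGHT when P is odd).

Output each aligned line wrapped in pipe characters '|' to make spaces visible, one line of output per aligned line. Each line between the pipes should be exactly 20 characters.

Line 1: ['absolute', 'sand', 'high'] (min_width=18, slack=2)
Line 2: ['young', 'six', 'top', 'bread'] (min_width=19, slack=1)
Line 3: ['table', 'code', 'new', 'they'] (min_width=19, slack=1)
Line 4: ['forest', 'understand'] (min_width=17, slack=3)
Line 5: ['read', 'sun', 'year'] (min_width=13, slack=7)
Line 6: ['network', 'they'] (min_width=12, slack=8)

Answer: | absolute sand high |
|young six top bread |
|table code new they |
| forest understand  |
|   read sun year    |
|    network they    |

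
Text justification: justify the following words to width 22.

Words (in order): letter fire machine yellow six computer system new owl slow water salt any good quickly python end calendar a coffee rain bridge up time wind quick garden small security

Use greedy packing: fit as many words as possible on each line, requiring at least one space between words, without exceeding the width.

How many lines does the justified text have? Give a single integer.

Line 1: ['letter', 'fire', 'machine'] (min_width=19, slack=3)
Line 2: ['yellow', 'six', 'computer'] (min_width=19, slack=3)
Line 3: ['system', 'new', 'owl', 'slow'] (min_width=19, slack=3)
Line 4: ['water', 'salt', 'any', 'good'] (min_width=19, slack=3)
Line 5: ['quickly', 'python', 'end'] (min_width=18, slack=4)
Line 6: ['calendar', 'a', 'coffee', 'rain'] (min_width=22, slack=0)
Line 7: ['bridge', 'up', 'time', 'wind'] (min_width=19, slack=3)
Line 8: ['quick', 'garden', 'small'] (min_width=18, slack=4)
Line 9: ['security'] (min_width=8, slack=14)
Total lines: 9

Answer: 9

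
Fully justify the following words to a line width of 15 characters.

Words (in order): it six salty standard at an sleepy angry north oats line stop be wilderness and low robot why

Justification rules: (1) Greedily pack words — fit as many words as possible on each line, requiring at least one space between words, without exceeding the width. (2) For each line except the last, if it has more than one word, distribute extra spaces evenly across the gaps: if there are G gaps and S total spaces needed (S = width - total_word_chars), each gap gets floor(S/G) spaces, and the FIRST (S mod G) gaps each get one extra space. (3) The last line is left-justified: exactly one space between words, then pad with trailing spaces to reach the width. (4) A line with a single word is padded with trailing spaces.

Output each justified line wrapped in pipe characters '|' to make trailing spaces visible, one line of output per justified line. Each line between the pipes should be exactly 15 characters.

Answer: |it   six  salty|
|standard  at an|
|sleepy    angry|
|north oats line|
|stop         be|
|wilderness  and|
|low robot why  |

Derivation:
Line 1: ['it', 'six', 'salty'] (min_width=12, slack=3)
Line 2: ['standard', 'at', 'an'] (min_width=14, slack=1)
Line 3: ['sleepy', 'angry'] (min_width=12, slack=3)
Line 4: ['north', 'oats', 'line'] (min_width=15, slack=0)
Line 5: ['stop', 'be'] (min_width=7, slack=8)
Line 6: ['wilderness', 'and'] (min_width=14, slack=1)
Line 7: ['low', 'robot', 'why'] (min_width=13, slack=2)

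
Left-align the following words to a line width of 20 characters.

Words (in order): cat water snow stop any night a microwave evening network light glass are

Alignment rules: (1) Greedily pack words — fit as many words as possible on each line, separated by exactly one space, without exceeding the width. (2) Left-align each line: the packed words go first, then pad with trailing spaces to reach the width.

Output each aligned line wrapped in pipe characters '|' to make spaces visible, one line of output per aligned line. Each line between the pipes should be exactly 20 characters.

Line 1: ['cat', 'water', 'snow', 'stop'] (min_width=19, slack=1)
Line 2: ['any', 'night', 'a'] (min_width=11, slack=9)
Line 3: ['microwave', 'evening'] (min_width=17, slack=3)
Line 4: ['network', 'light', 'glass'] (min_width=19, slack=1)
Line 5: ['are'] (min_width=3, slack=17)

Answer: |cat water snow stop |
|any night a         |
|microwave evening   |
|network light glass |
|are                 |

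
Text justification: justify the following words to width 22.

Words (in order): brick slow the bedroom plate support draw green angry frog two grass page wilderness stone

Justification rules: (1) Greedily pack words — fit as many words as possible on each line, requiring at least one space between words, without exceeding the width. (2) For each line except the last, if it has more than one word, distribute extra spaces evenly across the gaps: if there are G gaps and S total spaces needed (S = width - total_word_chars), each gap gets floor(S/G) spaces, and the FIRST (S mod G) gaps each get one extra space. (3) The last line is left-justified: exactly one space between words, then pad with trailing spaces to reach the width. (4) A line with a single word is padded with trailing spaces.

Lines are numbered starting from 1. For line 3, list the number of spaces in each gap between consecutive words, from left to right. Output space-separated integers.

Line 1: ['brick', 'slow', 'the', 'bedroom'] (min_width=22, slack=0)
Line 2: ['plate', 'support', 'draw'] (min_width=18, slack=4)
Line 3: ['green', 'angry', 'frog', 'two'] (min_width=20, slack=2)
Line 4: ['grass', 'page', 'wilderness'] (min_width=21, slack=1)
Line 5: ['stone'] (min_width=5, slack=17)

Answer: 2 2 1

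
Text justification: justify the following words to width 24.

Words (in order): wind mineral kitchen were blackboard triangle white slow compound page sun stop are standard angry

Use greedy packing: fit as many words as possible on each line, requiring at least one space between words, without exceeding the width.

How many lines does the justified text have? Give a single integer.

Line 1: ['wind', 'mineral', 'kitchen'] (min_width=20, slack=4)
Line 2: ['were', 'blackboard', 'triangle'] (min_width=24, slack=0)
Line 3: ['white', 'slow', 'compound', 'page'] (min_width=24, slack=0)
Line 4: ['sun', 'stop', 'are', 'standard'] (min_width=21, slack=3)
Line 5: ['angry'] (min_width=5, slack=19)
Total lines: 5

Answer: 5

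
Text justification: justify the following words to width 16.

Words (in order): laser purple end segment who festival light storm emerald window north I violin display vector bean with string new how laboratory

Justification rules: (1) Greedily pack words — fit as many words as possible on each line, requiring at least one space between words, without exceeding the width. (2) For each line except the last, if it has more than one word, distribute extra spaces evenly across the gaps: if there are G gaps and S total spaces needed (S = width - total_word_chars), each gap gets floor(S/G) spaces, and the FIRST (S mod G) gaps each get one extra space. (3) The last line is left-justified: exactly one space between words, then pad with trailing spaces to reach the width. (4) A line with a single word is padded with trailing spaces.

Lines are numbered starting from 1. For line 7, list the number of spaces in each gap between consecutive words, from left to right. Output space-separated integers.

Answer: 1 1

Derivation:
Line 1: ['laser', 'purple', 'end'] (min_width=16, slack=0)
Line 2: ['segment', 'who'] (min_width=11, slack=5)
Line 3: ['festival', 'light'] (min_width=14, slack=2)
Line 4: ['storm', 'emerald'] (min_width=13, slack=3)
Line 5: ['window', 'north', 'I'] (min_width=14, slack=2)
Line 6: ['violin', 'display'] (min_width=14, slack=2)
Line 7: ['vector', 'bean', 'with'] (min_width=16, slack=0)
Line 8: ['string', 'new', 'how'] (min_width=14, slack=2)
Line 9: ['laboratory'] (min_width=10, slack=6)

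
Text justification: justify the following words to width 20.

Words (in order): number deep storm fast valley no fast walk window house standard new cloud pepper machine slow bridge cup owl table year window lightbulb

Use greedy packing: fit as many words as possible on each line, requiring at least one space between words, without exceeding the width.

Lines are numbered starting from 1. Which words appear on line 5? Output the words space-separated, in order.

Line 1: ['number', 'deep', 'storm'] (min_width=17, slack=3)
Line 2: ['fast', 'valley', 'no', 'fast'] (min_width=19, slack=1)
Line 3: ['walk', 'window', 'house'] (min_width=17, slack=3)
Line 4: ['standard', 'new', 'cloud'] (min_width=18, slack=2)
Line 5: ['pepper', 'machine', 'slow'] (min_width=19, slack=1)
Line 6: ['bridge', 'cup', 'owl', 'table'] (min_width=20, slack=0)
Line 7: ['year', 'window'] (min_width=11, slack=9)
Line 8: ['lightbulb'] (min_width=9, slack=11)

Answer: pepper machine slow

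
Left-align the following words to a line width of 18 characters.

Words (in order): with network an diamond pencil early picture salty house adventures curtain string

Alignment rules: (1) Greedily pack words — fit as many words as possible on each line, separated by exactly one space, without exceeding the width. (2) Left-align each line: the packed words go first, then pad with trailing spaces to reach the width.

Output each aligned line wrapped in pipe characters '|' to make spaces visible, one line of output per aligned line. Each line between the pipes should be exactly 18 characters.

Line 1: ['with', 'network', 'an'] (min_width=15, slack=3)
Line 2: ['diamond', 'pencil'] (min_width=14, slack=4)
Line 3: ['early', 'picture'] (min_width=13, slack=5)
Line 4: ['salty', 'house'] (min_width=11, slack=7)
Line 5: ['adventures', 'curtain'] (min_width=18, slack=0)
Line 6: ['string'] (min_width=6, slack=12)

Answer: |with network an   |
|diamond pencil    |
|early picture     |
|salty house       |
|adventures curtain|
|string            |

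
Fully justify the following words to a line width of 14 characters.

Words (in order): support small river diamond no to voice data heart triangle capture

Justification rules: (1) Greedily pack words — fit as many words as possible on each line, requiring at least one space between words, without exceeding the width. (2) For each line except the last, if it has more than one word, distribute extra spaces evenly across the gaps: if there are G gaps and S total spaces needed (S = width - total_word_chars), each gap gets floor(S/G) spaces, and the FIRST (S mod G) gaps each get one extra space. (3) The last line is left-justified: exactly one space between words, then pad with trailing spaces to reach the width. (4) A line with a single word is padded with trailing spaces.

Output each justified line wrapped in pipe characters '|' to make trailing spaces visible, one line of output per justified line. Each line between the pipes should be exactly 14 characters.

Answer: |support  small|
|river  diamond|
|no   to  voice|
|data     heart|
|triangle      |
|capture       |

Derivation:
Line 1: ['support', 'small'] (min_width=13, slack=1)
Line 2: ['river', 'diamond'] (min_width=13, slack=1)
Line 3: ['no', 'to', 'voice'] (min_width=11, slack=3)
Line 4: ['data', 'heart'] (min_width=10, slack=4)
Line 5: ['triangle'] (min_width=8, slack=6)
Line 6: ['capture'] (min_width=7, slack=7)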